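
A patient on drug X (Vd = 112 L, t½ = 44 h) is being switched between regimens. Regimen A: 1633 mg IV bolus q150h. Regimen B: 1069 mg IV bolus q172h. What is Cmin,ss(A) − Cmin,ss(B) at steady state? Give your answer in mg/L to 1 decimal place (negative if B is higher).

0.8 mg/L

Regimen A: f = (1/2)^(150/44) ≈ 0.0941; Cmin,ss = (1633/112)·f/(1−f) ≈ 1.515 mg/L.
Regimen B: f = (1/2)^(172/44) ≈ 0.0666; Cmin,ss = (1069/112)·f/(1−f) ≈ 0.681 mg/L.
Difference ≈ 1.515 − 0.681 ≈ 0.834 mg/L.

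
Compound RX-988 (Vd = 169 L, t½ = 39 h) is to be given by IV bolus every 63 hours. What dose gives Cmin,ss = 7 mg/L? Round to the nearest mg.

τ/t½ = 63/39 ≈ 1.6154, so f = (1/2)^(63/39) ≈ 0.326378.
Cmin,ss = (D/Vd)·f/(1−f), so D = Cmin,ss·Vd·(1−f)/f.
D = 7 × 169 × (1−f)/f ≈ 7 × 169 × 2.06393 ≈ 2441.63 mg.

2442 mg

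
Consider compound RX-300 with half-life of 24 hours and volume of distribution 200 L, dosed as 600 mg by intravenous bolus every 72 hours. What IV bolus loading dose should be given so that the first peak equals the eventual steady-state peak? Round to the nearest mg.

f = (1/2)^(72/24) ≈ 0.125000; accumulation ratio R = 1/(1−f) ≈ 1.14286.
Loading dose to hit Cmax,ss on first dose: D_load = D_maint·R ≈ 600 × 1.14286 ≈ 685.72 mg.

686 mg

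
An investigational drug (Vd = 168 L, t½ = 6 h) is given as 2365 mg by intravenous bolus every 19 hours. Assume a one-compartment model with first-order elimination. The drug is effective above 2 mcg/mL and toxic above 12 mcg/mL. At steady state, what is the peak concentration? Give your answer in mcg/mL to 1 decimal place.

15.8 mcg/mL

Over one 19-h interval, 19/6 ≈ 3.1667 half-lives elapse, leaving f ≈ 0.1114 of each dose.
At steady state, accumulation factor R = 1/(1 − e^(−kτ)) ≈ 1.1254.
Single-dose peak C₀ = D/Vd = 2365/168 ≈ 14.077 mcg/mL.
Steady-state peak Cmax,ss = C₀·R ≈ 14.077 × 1.1254 ≈ 15.842 mcg/mL.
Peak 15.8 mcg/mL vs MTC 12 mcg/mL: exceeds toxic threshold.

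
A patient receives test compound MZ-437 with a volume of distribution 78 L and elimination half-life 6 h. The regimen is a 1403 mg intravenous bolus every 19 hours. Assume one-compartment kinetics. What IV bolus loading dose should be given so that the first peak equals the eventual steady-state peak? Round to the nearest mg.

1579 mg

f = (1/2)^(19/6) ≈ 0.111362; accumulation ratio R = 1/(1−f) ≈ 1.12532.
Loading dose to hit Cmax,ss on first dose: D_load = D_maint·R ≈ 1403 × 1.12532 ≈ 1578.82 mg.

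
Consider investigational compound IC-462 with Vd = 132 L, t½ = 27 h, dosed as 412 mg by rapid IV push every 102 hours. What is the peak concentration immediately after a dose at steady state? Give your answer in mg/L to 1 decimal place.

k = ln2/t½ = ln2/27 ≈ 0.025672 h⁻¹; fraction remaining f = e^(−kτ) = e^(−0.025672×102) ≈ 0.0729.
At steady state, accumulation factor R = 1/(1 − e^(−kτ)) ≈ 1.0786.
Each bolus raises the concentration by D/Vd = 412/132 ≈ 3.121 mg/L.
Cmax,ss = C₀/(1 − f) ≈ 3.121/0.9271 ≈ 3.366 mg/L.

3.4 mg/L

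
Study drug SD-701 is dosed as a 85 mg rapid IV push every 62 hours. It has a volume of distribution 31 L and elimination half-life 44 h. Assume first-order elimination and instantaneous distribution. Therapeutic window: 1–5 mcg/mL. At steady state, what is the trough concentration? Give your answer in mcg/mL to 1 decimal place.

Over one 62-h interval, 62/44 ≈ 1.4091 half-lives elapse, leaving f ≈ 0.3765 of each dose.
At steady state, accumulation factor R = 1/(1 − e^(−kτ)) ≈ 1.6038.
Each bolus raises the concentration by D/Vd = 85/31 ≈ 2.742 mcg/mL.
Steady-state peak Cmax,ss = C₀·R ≈ 2.742 × 1.6038 ≈ 4.398 mcg/mL.
One interval later, Cmin,ss = Cmax,ss·e^(−kτ) ≈ 4.398 × 0.3765 ≈ 1.656 mcg/mL.
Trough 1.7 mcg/mL vs MEC 1 mcg/mL: adequate.

1.7 mcg/mL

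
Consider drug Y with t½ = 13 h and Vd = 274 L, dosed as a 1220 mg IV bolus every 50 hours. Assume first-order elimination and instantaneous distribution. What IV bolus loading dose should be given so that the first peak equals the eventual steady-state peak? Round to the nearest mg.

1311 mg

f = (1/2)^(50/13) ≈ 0.069533; accumulation ratio R = 1/(1−f) ≈ 1.07473.
Loading dose to hit Cmax,ss on first dose: D_load = D_maint·R ≈ 1220 × 1.07473 ≈ 1311.17 mg.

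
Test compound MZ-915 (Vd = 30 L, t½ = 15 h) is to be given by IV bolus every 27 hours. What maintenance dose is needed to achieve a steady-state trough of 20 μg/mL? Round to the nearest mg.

τ/t½ = 27/15 ≈ 1.8, so f = (1/2)^(27/15) ≈ 0.287175.
Cmin,ss = (D/Vd)·f/(1−f), so D = Cmin,ss·Vd·(1−f)/f.
D = 20 × 30 × (1−f)/f ≈ 20 × 30 × 2.48220 ≈ 1489.32 mg.

1489 mg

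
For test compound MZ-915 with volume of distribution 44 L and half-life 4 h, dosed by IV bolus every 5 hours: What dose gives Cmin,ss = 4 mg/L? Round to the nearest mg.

τ/t½ = 5/4 ≈ 1.25, so f = (1/2)^(5/4) ≈ 0.420448.
Cmin,ss = (D/Vd)·f/(1−f), so D = Cmin,ss·Vd·(1−f)/f.
D = 4 × 44 × (1−f)/f ≈ 4 × 44 × 1.37842 ≈ 242.60 mg.

243 mg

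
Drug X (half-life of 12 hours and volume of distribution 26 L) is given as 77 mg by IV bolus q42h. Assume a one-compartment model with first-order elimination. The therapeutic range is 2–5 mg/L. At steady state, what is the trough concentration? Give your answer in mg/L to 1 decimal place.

0.3 mg/L

Over one 42-h interval, 42/12 ≈ 3.5 half-lives elapse, leaving f ≈ 0.0884 of each dose.
Accumulation ratio R = 1/(1 − f) ≈ 1/0.9116 ≈ 1.0970.
Each bolus raises the concentration by D/Vd = 77/26 ≈ 2.962 mg/L.
Cmax,ss = C₀/(1 − f) ≈ 2.962/0.9116 ≈ 3.249 mg/L.
One interval later, Cmin,ss = Cmax,ss·e^(−kτ) ≈ 3.249 × 0.0884 ≈ 0.287 mg/L.
Trough 0.3 mg/L vs MEC 2 mg/L: subtherapeutic.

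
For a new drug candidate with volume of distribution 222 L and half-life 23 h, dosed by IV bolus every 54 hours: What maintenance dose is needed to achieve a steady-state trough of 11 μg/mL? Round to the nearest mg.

τ/t½ = 54/23 ≈ 2.3478, so f = (1/2)^(54/23) ≈ 0.196442.
Cmin,ss = (D/Vd)·f/(1−f), so D = Cmin,ss·Vd·(1−f)/f.
D = 11 × 222 × (1−f)/f ≈ 11 × 222 × 4.09056 ≈ 9989.15 mg.

9989 mg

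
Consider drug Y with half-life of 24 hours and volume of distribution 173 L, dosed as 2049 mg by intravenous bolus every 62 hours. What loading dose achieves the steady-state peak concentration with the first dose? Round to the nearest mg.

2459 mg

f = (1/2)^(62/24) ≈ 0.166855; accumulation ratio R = 1/(1−f) ≈ 1.20027.
Loading dose to hit Cmax,ss on first dose: D_load = D_maint·R ≈ 2049 × 1.20027 ≈ 2459.35 mg.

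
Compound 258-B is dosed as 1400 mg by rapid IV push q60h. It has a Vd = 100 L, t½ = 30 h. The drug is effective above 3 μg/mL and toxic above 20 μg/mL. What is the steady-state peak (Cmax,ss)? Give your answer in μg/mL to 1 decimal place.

18.7 μg/mL

τ = 60 h = 2 half-lives, so f = (1/2)^2 = 0.25.
Accumulation ratio R = 1/(1 − f) = 1/0.75 = 4/3.
Single-dose peak C₀ = D/Vd = 1400/100 = 14 μg/mL.
Steady-state peak Cmax,ss = C₀·R = 14 × 4/3 ≈ 18.667 μg/mL.
Peak 18.7 μg/mL vs MTC 20 μg/mL: below toxic threshold.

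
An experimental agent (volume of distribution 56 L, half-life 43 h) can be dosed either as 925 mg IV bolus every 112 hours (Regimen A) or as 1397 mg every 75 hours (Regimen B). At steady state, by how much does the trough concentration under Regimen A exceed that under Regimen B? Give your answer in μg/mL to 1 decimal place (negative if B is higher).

Regimen A: f = (1/2)^(112/43) ≈ 0.1644; Cmin,ss = (925/56)·f/(1−f) ≈ 3.250 μg/mL.
Regimen B: f = (1/2)^(75/43) ≈ 0.2985; Cmin,ss = (1397/56)·f/(1−f) ≈ 10.615 μg/mL.
Difference ≈ 3.250 − 10.615 ≈ -7.365 μg/mL.

-7.4 μg/mL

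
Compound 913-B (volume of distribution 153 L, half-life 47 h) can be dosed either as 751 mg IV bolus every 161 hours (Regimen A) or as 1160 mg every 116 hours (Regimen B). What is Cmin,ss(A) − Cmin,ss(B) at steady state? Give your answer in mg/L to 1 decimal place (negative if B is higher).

Regimen A: f = (1/2)^(161/47) ≈ 0.0931; Cmin,ss = (751/153)·f/(1−f) ≈ 0.504 mg/L.
Regimen B: f = (1/2)^(116/47) ≈ 0.1807; Cmin,ss = (1160/153)·f/(1−f) ≈ 1.672 mg/L.
Difference ≈ 0.504 − 1.672 ≈ -1.168 mg/L.

-1.2 mg/L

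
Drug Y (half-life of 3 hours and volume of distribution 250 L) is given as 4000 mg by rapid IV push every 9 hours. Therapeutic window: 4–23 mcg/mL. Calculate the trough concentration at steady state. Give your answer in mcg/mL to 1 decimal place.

τ = 9 h = 3 half-lives, so f = (1/2)^3 = 0.125.
Accumulation ratio R = 1/(1 − f) = 1/0.875 = 8/7.
Single-dose peak C₀ = D/Vd = 4000/250 = 16 mcg/mL.
Steady-state peak Cmax,ss = C₀·R = 16 × 8/7 ≈ 18.286 mcg/mL.
Steady-state trough Cmin,ss = Cmax,ss·f ≈ 18.286 × 0.125 ≈ 2.286 mcg/mL.
Trough 2.3 mcg/mL vs MEC 4 mcg/mL: subtherapeutic.

2.3 mcg/mL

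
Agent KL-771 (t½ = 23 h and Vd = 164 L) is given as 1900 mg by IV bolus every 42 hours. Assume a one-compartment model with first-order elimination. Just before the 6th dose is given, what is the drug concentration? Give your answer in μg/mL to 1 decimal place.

f = (1/2)^(τ/t½) = (1/2)^(42/23) ≈ 0.2820.
C₀ = D/Vd = 1900/164 ≈ 11.585 μg/mL.
Before the 6th dose, 5 doses have been given. Superposition: Cmin = C₀·(f + f² + … + f^5).
≈ 11.585 × (0.2820 + 0.0795 + 0.0224 + 0.0063 + 0.0018) ≈ 11.585 × 0.3920 ≈ 4.541 μg/mL.

4.5 μg/mL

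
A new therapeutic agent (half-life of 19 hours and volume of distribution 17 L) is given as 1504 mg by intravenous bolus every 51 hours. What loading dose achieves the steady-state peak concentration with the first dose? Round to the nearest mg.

f = (1/2)^(51/19) ≈ 0.155587; accumulation ratio R = 1/(1−f) ≈ 1.18425.
Loading dose to hit Cmax,ss on first dose: D_load = D_maint·R ≈ 1504 × 1.18425 ≈ 1781.11 mg.

1781 mg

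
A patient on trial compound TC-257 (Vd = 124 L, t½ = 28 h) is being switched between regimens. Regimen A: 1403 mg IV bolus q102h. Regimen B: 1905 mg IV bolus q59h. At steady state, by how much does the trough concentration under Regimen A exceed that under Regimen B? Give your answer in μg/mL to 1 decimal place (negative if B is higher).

Regimen A: f = (1/2)^(102/28) ≈ 0.0801; Cmin,ss = (1403/124)·f/(1−f) ≈ 0.985 μg/mL.
Regimen B: f = (1/2)^(59/28) ≈ 0.2321; Cmin,ss = (1905/124)·f/(1−f) ≈ 4.643 μg/mL.
Difference ≈ 0.985 − 4.643 ≈ -3.658 μg/mL.

-3.7 μg/mL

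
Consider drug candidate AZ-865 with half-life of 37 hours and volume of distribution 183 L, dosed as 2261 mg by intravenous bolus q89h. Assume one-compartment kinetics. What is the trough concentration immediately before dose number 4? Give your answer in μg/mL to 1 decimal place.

2.9 μg/mL

f = (1/2)^(τ/t½) = (1/2)^(89/37) ≈ 0.1888.
C₀ = D/Vd = 2261/183 ≈ 12.355 μg/mL.
Before the 4th dose, 3 doses have been given. Superposition: Cmin = C₀·(f + f² + … + f^3).
≈ 12.355 × (0.1888 + 0.0356 + 0.0067) ≈ 12.355 × 0.2311 ≈ 2.855 μg/mL.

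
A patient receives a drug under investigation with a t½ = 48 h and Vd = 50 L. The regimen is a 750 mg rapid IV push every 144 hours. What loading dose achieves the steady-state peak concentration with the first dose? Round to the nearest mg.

f = (1/2)^(144/48) ≈ 0.125000; accumulation ratio R = 1/(1−f) ≈ 1.14286.
Loading dose to hit Cmax,ss on first dose: D_load = D_maint·R ≈ 750 × 1.14286 ≈ 857.14 mg.

857 mg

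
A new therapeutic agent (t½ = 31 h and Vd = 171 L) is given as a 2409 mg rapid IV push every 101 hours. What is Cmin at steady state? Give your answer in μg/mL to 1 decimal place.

k = ln2/t½ = ln2/31 ≈ 0.022360 h⁻¹; fraction remaining f = e^(−kτ) = e^(−0.022360×101) ≈ 0.1045.
At steady state, accumulation factor R = 1/(1 − e^(−kτ)) ≈ 1.1167.
Each bolus raises the concentration by D/Vd = 2409/171 ≈ 14.088 μg/mL.
Cmax,ss = C₀/(1 − f) ≈ 14.088/0.8955 ≈ 15.732 μg/mL.
One interval later, Cmin,ss = Cmax,ss·e^(−kτ) ≈ 15.732 × 0.1045 ≈ 1.644 μg/mL.

1.6 μg/mL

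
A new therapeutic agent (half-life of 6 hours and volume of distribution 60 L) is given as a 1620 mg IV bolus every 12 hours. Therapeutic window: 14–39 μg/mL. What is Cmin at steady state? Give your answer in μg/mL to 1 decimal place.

9.0 μg/mL

The dosing interval is 2 half-lives, so f = 2^(−2) = 0.25.
Accumulation ratio R = 1/(1 − f) = 1/0.75 = 4/3.
Single-dose peak C₀ = D/Vd = 1620/60 = 27 μg/mL.
Steady-state peak Cmax,ss = C₀·R = 27 × 4/3 ≈ 36.000 μg/mL.
Steady-state trough Cmin,ss = Cmax,ss·f ≈ 36.000 × 0.25 ≈ 9.000 μg/mL.
Trough 9.0 μg/mL vs MEC 14 μg/mL: subtherapeutic.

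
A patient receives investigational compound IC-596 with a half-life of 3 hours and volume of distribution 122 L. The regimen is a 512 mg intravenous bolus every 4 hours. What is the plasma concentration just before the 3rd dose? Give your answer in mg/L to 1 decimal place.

f = (1/2)^(τ/t½) = (1/2)^(4/3) ≈ 0.3969.
C₀ = D/Vd = 512/122 ≈ 4.197 mg/L.
Before the 3rd dose, 2 doses have been given. Superposition: Cmin = C₀·(f + f²).
≈ 4.197 × (0.3969 + 0.1575) ≈ 4.197 × 0.5544 ≈ 2.327 mg/L.

2.3 mg/L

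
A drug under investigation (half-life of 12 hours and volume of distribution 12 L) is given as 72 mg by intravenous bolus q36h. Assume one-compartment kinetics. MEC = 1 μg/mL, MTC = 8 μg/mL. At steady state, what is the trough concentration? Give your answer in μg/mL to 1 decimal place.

τ = 36 h = 3 half-lives, so f = (1/2)^3 = 0.125.
At steady state, R = 1/(1 − 0.125) = 8/7.
Single-dose peak C₀ = D/Vd = 72/12 = 6 μg/mL.
Steady-state peak Cmax,ss = C₀·R = 6 × 8/7 ≈ 6.857 μg/mL.
Steady-state trough Cmin,ss = Cmax,ss·f ≈ 6.857 × 0.125 ≈ 0.857 μg/mL.
Trough 0.9 μg/mL vs MEC 1 μg/mL: subtherapeutic.

0.9 μg/mL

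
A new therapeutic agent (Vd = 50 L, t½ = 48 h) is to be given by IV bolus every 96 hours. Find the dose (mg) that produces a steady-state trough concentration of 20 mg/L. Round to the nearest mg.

3000 mg

τ/t½ = 96/48 ≈ 2, so f = (1/2)^(96/48) ≈ 0.250000.
Cmin,ss = (D/Vd)·f/(1−f), so D = Cmin,ss·Vd·(1−f)/f.
D = 20 × 50 × (1−f)/f ≈ 20 × 50 × 3.00000 ≈ 3000.00 mg.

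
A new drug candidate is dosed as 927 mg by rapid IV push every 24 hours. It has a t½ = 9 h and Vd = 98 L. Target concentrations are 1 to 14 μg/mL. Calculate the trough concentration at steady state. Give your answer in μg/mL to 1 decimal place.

1.8 μg/mL

Over one 24-h interval, 24/9 ≈ 2.6667 half-lives elapse, leaving f ≈ 0.1575 of each dose.
At steady state, accumulation factor R = 1/(1 − e^(−kτ)) ≈ 1.1869.
Each bolus raises the concentration by D/Vd = 927/98 ≈ 9.459 μg/mL.
Steady-state peak Cmax,ss = C₀·R ≈ 9.459 × 1.1869 ≈ 11.227 μg/mL.
One interval later, Cmin,ss = Cmax,ss·e^(−kτ) ≈ 11.227 × 0.1575 ≈ 1.768 μg/mL.
Trough 1.8 μg/mL vs MEC 1 μg/mL: adequate.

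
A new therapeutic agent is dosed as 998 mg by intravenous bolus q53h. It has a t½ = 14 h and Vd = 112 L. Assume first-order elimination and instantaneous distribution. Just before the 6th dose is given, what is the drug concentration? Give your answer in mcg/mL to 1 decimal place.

f = (1/2)^(τ/t½) = (1/2)^(53/14) ≈ 0.0725.
C₀ = D/Vd = 998/112 ≈ 8.911 mcg/mL.
Before the 6th dose, 5 doses have been given. Superposition: Cmin = C₀·(f + f² + … + f^5).
≈ 8.911 × (0.0725 + 0.0053 + 0.0004 + 0.0000 + 0.0000) ≈ 8.911 × 0.0782 ≈ 0.697 mcg/mL.

0.7 mcg/mL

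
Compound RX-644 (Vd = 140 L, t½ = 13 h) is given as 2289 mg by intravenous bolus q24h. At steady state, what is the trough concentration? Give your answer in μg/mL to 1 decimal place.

6.3 μg/mL

τ/t½ = 24/13 ≈ 1.8462, so fraction remaining f = (1/2)^(24/13) ≈ 0.2781.
At steady state, accumulation factor R = 1/(1 − e^(−kτ)) ≈ 1.3852.
Each bolus raises the concentration by D/Vd = 2289/140 ≈ 16.350 μg/mL.
Cmax,ss = C₀/(1 − f) ≈ 16.350/0.7219 ≈ 22.649 μg/mL.
Steady-state trough Cmin,ss = Cmax,ss·f ≈ 22.649 × 0.2781 ≈ 6.299 μg/mL.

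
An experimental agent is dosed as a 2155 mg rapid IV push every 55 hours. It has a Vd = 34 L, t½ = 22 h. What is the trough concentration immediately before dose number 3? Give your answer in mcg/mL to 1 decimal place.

13.2 mcg/mL

f = (1/2)^(τ/t½) = (1/2)^(55/22) ≈ 0.1768.
C₀ = D/Vd = 2155/34 ≈ 63.382 mcg/mL.
Before the 3rd dose, 2 doses have been given. Superposition: Cmin = C₀·(f + f²).
≈ 63.382 × (0.1768 + 0.0313) ≈ 63.382 × 0.2081 ≈ 13.190 mcg/mL.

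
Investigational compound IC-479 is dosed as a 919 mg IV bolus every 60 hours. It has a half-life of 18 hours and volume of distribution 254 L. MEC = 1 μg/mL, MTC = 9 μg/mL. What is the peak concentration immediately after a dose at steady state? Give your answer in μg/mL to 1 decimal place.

4.0 μg/mL

k = ln2/t½ = ln2/18 ≈ 0.038508 h⁻¹; fraction remaining f = e^(−kτ) = e^(−0.038508×60) ≈ 0.0992.
Accumulation ratio R = 1/(1 − f) ≈ 1/0.9008 ≈ 1.1101.
Each bolus raises the concentration by D/Vd = 919/254 ≈ 3.618 μg/mL.
Steady-state peak Cmax,ss = C₀·R ≈ 3.618 × 1.1101 ≈ 4.016 μg/mL.
Peak 4.0 μg/mL vs MTC 9 μg/mL: below toxic threshold.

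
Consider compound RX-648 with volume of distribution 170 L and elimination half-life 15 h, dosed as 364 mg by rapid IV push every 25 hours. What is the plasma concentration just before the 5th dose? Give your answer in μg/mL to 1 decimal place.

f = (1/2)^(τ/t½) = (1/2)^(25/15) ≈ 0.3150.
C₀ = D/Vd = 364/170 ≈ 2.141 μg/mL.
Before the 5th dose, 4 doses have been given. Superposition: Cmin = C₀·(f + f² + … + f^4).
≈ 2.141 × (0.3150 + 0.0992 + 0.0313 + 0.0098) ≈ 2.141 × 0.4553 ≈ 0.975 μg/mL.

1.0 μg/mL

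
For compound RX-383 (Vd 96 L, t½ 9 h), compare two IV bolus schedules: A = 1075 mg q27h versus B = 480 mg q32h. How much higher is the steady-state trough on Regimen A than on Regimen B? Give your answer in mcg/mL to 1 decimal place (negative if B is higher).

1.1 mcg/mL

Regimen A: f = (1/2)^(27/9) ≈ 0.1250; Cmin,ss = (1075/96)·f/(1−f) ≈ 1.600 mcg/mL.
Regimen B: f = (1/2)^(32/9) ≈ 0.0850; Cmin,ss = (480/96)·f/(1−f) ≈ 0.464 mcg/mL.
Difference ≈ 1.600 − 0.464 ≈ 1.136 mcg/mL.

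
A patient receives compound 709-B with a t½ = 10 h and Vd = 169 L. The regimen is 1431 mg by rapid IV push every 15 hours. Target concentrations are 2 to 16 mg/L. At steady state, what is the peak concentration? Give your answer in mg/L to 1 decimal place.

13.1 mg/L

τ/t½ = 15/10 ≈ 1.5, so fraction remaining f = (1/2)^(15/10) ≈ 0.3536.
At steady state, accumulation factor R = 1/(1 − e^(−kτ)) ≈ 1.5470.
Single-dose peak C₀ = D/Vd = 1431/169 ≈ 8.467 mg/L.
Steady-state peak Cmax,ss = C₀·R ≈ 8.467 × 1.5470 ≈ 13.098 mg/L.
Peak 13.1 mg/L vs MTC 16 mg/L: below toxic threshold.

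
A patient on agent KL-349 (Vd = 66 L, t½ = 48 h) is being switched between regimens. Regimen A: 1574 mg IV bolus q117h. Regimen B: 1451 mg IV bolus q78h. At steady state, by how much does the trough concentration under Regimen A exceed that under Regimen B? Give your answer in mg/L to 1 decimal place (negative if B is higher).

Regimen A: f = (1/2)^(117/48) ≈ 0.1846; Cmin,ss = (1574/66)·f/(1−f) ≈ 5.399 mg/L.
Regimen B: f = (1/2)^(78/48) ≈ 0.3242; Cmin,ss = (1451/66)·f/(1−f) ≈ 10.547 mg/L.
Difference ≈ 5.399 − 10.547 ≈ -5.148 mg/L.

-5.1 mg/L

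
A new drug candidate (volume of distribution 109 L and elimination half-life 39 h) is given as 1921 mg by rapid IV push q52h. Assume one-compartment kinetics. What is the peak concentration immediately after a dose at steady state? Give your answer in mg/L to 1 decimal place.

Over one 52-h interval, 52/39 ≈ 1.3333 half-lives elapse, leaving f ≈ 0.3969 of each dose.
At steady state, accumulation factor R = 1/(1 − e^(−kτ)) ≈ 1.6581.
Each bolus raises the concentration by D/Vd = 1921/109 ≈ 17.624 mg/L.
Steady-state peak Cmax,ss = C₀·R ≈ 17.624 × 1.6581 ≈ 29.222 mg/L.

29.2 mg/L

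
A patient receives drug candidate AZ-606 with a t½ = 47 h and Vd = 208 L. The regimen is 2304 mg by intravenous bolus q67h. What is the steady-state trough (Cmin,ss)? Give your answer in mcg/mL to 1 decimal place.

k = ln2/t½ = ln2/47 ≈ 0.014748 h⁻¹; fraction remaining f = e^(−kτ) = e^(−0.014748×67) ≈ 0.3723.
Accumulation ratio R = 1/(1 − f) ≈ 1/0.6277 ≈ 1.5931.
Each bolus raises the concentration by D/Vd = 2304/208 ≈ 11.077 mcg/mL.
Steady-state peak Cmax,ss = C₀·R ≈ 11.077 × 1.5931 ≈ 17.647 mcg/mL.
Steady-state trough Cmin,ss = Cmax,ss·f ≈ 17.647 × 0.3723 ≈ 6.570 mcg/mL.

6.6 mcg/mL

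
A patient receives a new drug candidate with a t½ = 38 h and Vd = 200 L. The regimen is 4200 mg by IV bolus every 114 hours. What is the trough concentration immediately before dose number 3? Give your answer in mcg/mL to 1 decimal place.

3.0 mcg/mL

f = (1/2)^(τ/t½) = (1/2)^(114/38) ≈ 0.1250.
C₀ = D/Vd = 4200/200 ≈ 21.000 mcg/mL.
Before the 3rd dose, 2 doses have been given. Superposition: Cmin = C₀·(f + f²).
≈ 21.000 × (0.1250 + 0.0156) ≈ 21.000 × 0.1406 ≈ 2.953 mcg/mL.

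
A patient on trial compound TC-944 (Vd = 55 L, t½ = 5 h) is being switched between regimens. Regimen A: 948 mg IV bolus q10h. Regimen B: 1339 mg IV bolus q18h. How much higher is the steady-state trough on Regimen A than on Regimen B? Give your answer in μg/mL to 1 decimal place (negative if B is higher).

3.6 μg/mL

Regimen A: f = (1/2)^(10/5) ≈ 0.2500; Cmin,ss = (948/55)·f/(1−f) ≈ 5.745 μg/mL.
Regimen B: f = (1/2)^(18/5) ≈ 0.0825; Cmin,ss = (1339/55)·f/(1−f) ≈ 2.189 μg/mL.
Difference ≈ 5.745 − 2.189 ≈ 3.556 μg/mL.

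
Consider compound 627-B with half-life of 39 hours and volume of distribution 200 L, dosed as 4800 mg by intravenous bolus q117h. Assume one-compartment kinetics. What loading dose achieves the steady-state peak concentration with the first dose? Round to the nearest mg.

5486 mg

f = (1/2)^(117/39) ≈ 0.125000; accumulation ratio R = 1/(1−f) ≈ 1.14286.
Loading dose to hit Cmax,ss on first dose: D_load = D_maint·R ≈ 4800 × 1.14286 ≈ 5485.73 mg.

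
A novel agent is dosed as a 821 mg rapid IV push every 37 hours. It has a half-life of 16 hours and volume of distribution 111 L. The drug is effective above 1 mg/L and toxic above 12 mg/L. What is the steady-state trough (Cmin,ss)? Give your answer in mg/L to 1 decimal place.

1.9 mg/L

k = ln2/t½ = ln2/16 ≈ 0.043322 h⁻¹; fraction remaining f = e^(−kτ) = e^(−0.043322×37) ≈ 0.2013.
Each bolus raises the concentration by D/Vd = 821/111 ≈ 7.396 mg/L.
Steady-state trough Cmin,ss = C₀·f/(1−f) ≈ 7.396 × 0.2013/0.7987 ≈ 1.864 mg/L.
Trough 1.9 mg/L vs MEC 1 mg/L: adequate.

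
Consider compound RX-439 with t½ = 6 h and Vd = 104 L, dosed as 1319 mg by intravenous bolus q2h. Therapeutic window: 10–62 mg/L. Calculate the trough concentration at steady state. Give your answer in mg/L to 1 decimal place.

k = ln2/t½ = ln2/6 ≈ 0.115525 h⁻¹; fraction remaining f = e^(−kτ) = e^(−0.115525×2) ≈ 0.7937.
At steady state, accumulation factor R = 1/(1 − e^(−kτ)) ≈ 4.8473.
Single-dose peak C₀ = D/Vd = 1319/104 ≈ 12.683 mg/L.
Steady-state peak Cmax,ss = C₀·R ≈ 12.683 × 4.8473 ≈ 61.478 mg/L.
One interval later, Cmin,ss = Cmax,ss·e^(−kτ) ≈ 61.478 × 0.7937 ≈ 48.795 mg/L.
Trough 48.8 mg/L vs MEC 10 mg/L: adequate.

48.8 mg/L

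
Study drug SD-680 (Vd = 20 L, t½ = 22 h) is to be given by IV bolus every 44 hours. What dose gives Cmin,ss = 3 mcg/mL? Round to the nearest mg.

180 mg

τ/t½ = 44/22 ≈ 2, so f = (1/2)^(44/22) ≈ 0.250000.
Cmin,ss = (D/Vd)·f/(1−f), so D = Cmin,ss·Vd·(1−f)/f.
D = 3 × 20 × (1−f)/f ≈ 3 × 20 × 3.00000 ≈ 180.00 mg.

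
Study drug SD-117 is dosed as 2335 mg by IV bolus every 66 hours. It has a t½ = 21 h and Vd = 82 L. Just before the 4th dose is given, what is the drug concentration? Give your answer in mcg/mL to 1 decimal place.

f = (1/2)^(τ/t½) = (1/2)^(66/21) ≈ 0.1132.
C₀ = D/Vd = 2335/82 ≈ 28.476 mcg/mL.
Before the 4th dose, 3 doses have been given. Superposition: Cmin = C₀·(f + f² + … + f^3).
≈ 28.476 × (0.1132 + 0.0128 + 0.0015) ≈ 28.476 × 0.1275 ≈ 3.631 mcg/mL.

3.6 mcg/mL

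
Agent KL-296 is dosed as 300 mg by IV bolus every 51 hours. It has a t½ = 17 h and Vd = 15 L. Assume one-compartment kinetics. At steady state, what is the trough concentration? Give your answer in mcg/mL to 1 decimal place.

2.9 mcg/mL

τ = 51 h = 3 half-lives, so f = (1/2)^3 = 0.125.
At steady state, R = 1/(1 − 0.125) = 8/7.
Single-dose peak C₀ = D/Vd = 300/15 = 20 mcg/mL.
Steady-state peak Cmax,ss = C₀·R = 20 × 8/7 ≈ 22.857 mcg/mL.
Steady-state trough Cmin,ss = Cmax,ss·f ≈ 22.857 × 0.125 ≈ 2.857 mcg/mL.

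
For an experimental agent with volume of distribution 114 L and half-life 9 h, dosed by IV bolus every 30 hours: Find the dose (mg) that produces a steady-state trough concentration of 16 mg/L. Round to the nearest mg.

τ/t½ = 30/9 ≈ 3.3333, so f = (1/2)^(30/9) ≈ 0.099213.
Cmin,ss = (D/Vd)·f/(1−f), so D = Cmin,ss·Vd·(1−f)/f.
D = 16 × 114 × (1−f)/f ≈ 16 × 114 × 9.07932 ≈ 16560.68 mg.

16561 mg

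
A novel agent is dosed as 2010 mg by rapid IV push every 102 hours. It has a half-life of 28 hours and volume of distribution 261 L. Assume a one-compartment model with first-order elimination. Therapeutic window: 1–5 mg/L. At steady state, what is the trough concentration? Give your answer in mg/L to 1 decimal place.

0.7 mg/L

k = ln2/t½ = ln2/28 ≈ 0.024755 h⁻¹; fraction remaining f = e^(−kτ) = e^(−0.024755×102) ≈ 0.0801.
Each bolus raises the concentration by D/Vd = 2010/261 ≈ 7.701 mg/L.
Steady-state trough Cmin,ss = C₀·f/(1−f) ≈ 7.701 × 0.0801/0.9199 ≈ 0.671 mg/L.
Trough 0.7 mg/L vs MEC 1 mg/L: subtherapeutic.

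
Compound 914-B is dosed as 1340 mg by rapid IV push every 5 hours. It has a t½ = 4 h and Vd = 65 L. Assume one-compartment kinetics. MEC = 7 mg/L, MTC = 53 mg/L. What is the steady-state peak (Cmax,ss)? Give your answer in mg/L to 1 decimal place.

k = ln2/t½ = ln2/4 ≈ 0.173287 h⁻¹; fraction remaining f = e^(−kτ) = e^(−0.173287×5) ≈ 0.4204.
At steady state, accumulation factor R = 1/(1 − e^(−kτ)) ≈ 1.7253.
Each bolus raises the concentration by D/Vd = 1340/65 ≈ 20.615 mg/L.
Steady-state peak Cmax,ss = C₀·R ≈ 20.615 × 1.7253 ≈ 35.567 mg/L.
Peak 35.6 mg/L vs MTC 53 mg/L: below toxic threshold.

35.6 mg/L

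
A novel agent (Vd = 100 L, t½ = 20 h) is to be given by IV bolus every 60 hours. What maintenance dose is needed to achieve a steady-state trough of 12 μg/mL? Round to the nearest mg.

8400 mg

τ/t½ = 60/20 ≈ 3, so f = (1/2)^(60/20) ≈ 0.125000.
Cmin,ss = (D/Vd)·f/(1−f), so D = Cmin,ss·Vd·(1−f)/f.
D = 12 × 100 × (1−f)/f ≈ 12 × 100 × 7.00000 ≈ 8400.00 mg.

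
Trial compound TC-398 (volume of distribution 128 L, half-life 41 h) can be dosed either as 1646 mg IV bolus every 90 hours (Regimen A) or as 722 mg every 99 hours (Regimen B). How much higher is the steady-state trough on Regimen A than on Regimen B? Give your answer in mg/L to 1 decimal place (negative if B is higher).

Regimen A: f = (1/2)^(90/41) ≈ 0.2184; Cmin,ss = (1646/128)·f/(1−f) ≈ 3.593 mg/L.
Regimen B: f = (1/2)^(99/41) ≈ 0.1876; Cmin,ss = (722/128)·f/(1−f) ≈ 1.303 mg/L.
Difference ≈ 3.593 − 1.303 ≈ 2.290 mg/L.

2.3 mg/L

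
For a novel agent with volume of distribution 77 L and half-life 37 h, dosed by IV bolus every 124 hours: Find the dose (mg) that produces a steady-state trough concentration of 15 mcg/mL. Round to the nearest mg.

10633 mg

τ/t½ = 124/37 ≈ 3.3514, so f = (1/2)^(124/37) ≈ 0.097981.
Cmin,ss = (D/Vd)·f/(1−f), so D = Cmin,ss·Vd·(1−f)/f.
D = 15 × 77 × (1−f)/f ≈ 15 × 77 × 9.20606 ≈ 10633.00 mg.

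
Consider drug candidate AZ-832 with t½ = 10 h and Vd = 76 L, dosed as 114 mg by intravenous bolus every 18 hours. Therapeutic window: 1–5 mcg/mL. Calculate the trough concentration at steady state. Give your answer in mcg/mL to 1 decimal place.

τ/t½ = 18/10 ≈ 1.8, so fraction remaining f = (1/2)^(18/10) ≈ 0.2872.
Single-dose peak C₀ = D/Vd = 114/76 ≈ 1.500 mcg/mL.
Steady-state trough Cmin,ss = C₀·f/(1−f) ≈ 1.500 × 0.2872/0.7128 ≈ 0.604 mcg/mL.
Trough 0.6 mcg/mL vs MEC 1 mcg/mL: subtherapeutic.

0.6 mcg/mL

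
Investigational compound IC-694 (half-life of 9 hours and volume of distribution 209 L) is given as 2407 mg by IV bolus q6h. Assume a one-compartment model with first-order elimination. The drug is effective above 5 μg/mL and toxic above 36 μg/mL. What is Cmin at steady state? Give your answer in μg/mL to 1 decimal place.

19.6 μg/mL

τ/t½ = 6/9 ≈ 0.66667, so fraction remaining f = (1/2)^(6/9) ≈ 0.6300.
Each bolus raises the concentration by D/Vd = 2407/209 ≈ 11.517 μg/mL.
Steady-state trough Cmin,ss = C₀·f/(1−f) ≈ 11.517 × 0.6300/0.3700 ≈ 19.610 μg/mL.
Trough 19.6 μg/mL vs MEC 5 μg/mL: adequate.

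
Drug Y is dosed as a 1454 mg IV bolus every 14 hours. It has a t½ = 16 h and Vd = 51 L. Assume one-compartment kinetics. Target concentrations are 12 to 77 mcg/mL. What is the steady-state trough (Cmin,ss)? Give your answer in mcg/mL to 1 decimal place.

Over one 14-h interval, 14/16 ≈ 0.875 half-lives elapse, leaving f ≈ 0.5453 of each dose.
Single-dose peak C₀ = D/Vd = 1454/51 ≈ 28.510 mcg/mL.
Steady-state trough Cmin,ss = C₀·f/(1−f) ≈ 28.510 × 0.5453/0.4547 ≈ 34.191 mcg/mL.
Trough 34.2 mcg/mL vs MEC 12 mcg/mL: adequate.

34.2 mcg/mL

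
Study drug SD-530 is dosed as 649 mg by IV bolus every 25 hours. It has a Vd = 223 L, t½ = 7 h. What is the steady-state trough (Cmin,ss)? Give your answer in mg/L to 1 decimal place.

k = ln2/t½ = ln2/7 ≈ 0.099021 h⁻¹; fraction remaining f = e^(−kτ) = e^(−0.099021×25) ≈ 0.0841.
Accumulation ratio R = 1/(1 − f) ≈ 1/0.9159 ≈ 1.0918.
Single-dose peak C₀ = D/Vd = 649/223 ≈ 2.910 mg/L.
Steady-state peak Cmax,ss = C₀·R ≈ 2.910 × 1.0918 ≈ 3.177 mg/L.
Steady-state trough Cmin,ss = Cmax,ss·f ≈ 3.177 × 0.0841 ≈ 0.267 mg/L.

0.3 mg/L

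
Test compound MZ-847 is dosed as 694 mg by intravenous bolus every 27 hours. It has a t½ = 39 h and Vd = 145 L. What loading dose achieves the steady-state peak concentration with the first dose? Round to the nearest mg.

1821 mg

f = (1/2)^(27/39) ≈ 0.618863; accumulation ratio R = 1/(1−f) ≈ 2.62373.
Loading dose to hit Cmax,ss on first dose: D_load = D_maint·R ≈ 694 × 2.62373 ≈ 1820.87 mg.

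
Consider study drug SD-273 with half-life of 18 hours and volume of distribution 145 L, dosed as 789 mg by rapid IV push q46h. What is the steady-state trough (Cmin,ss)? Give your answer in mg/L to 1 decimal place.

1.1 mg/L

Over one 46-h interval, 46/18 ≈ 2.5556 half-lives elapse, leaving f ≈ 0.1701 of each dose.
Single-dose peak C₀ = D/Vd = 789/145 ≈ 5.441 mg/L.
Steady-state trough Cmin,ss = C₀·f/(1−f) ≈ 5.441 × 0.1701/0.8299 ≈ 1.115 mg/L.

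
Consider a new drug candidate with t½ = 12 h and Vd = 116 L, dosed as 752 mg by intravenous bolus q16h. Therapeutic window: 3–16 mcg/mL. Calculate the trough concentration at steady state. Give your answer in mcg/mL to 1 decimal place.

k = ln2/t½ = ln2/12 ≈ 0.057762 h⁻¹; fraction remaining f = e^(−kτ) = e^(−0.057762×16) ≈ 0.3969.
Single-dose peak C₀ = D/Vd = 752/116 ≈ 6.483 mcg/mL.
Steady-state trough Cmin,ss = C₀·f/(1−f) ≈ 6.483 × 0.3969/0.6031 ≈ 4.266 mcg/mL.
Trough 4.3 mcg/mL vs MEC 3 mcg/mL: adequate.

4.3 mcg/mL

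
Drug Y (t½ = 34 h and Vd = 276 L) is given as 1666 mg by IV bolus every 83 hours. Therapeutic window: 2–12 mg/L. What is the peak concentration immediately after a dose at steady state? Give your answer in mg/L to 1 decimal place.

7.4 mg/L

k = ln2/t½ = ln2/34 ≈ 0.020387 h⁻¹; fraction remaining f = e^(−kτ) = e^(−0.020387×83) ≈ 0.1841.
At steady state, accumulation factor R = 1/(1 − e^(−kτ)) ≈ 1.2256.
Single-dose peak C₀ = D/Vd = 1666/276 ≈ 6.036 mg/L.
Steady-state peak Cmax,ss = C₀·R ≈ 6.036 × 1.2256 ≈ 7.398 mg/L.
Peak 7.4 mg/L vs MTC 12 mg/L: below toxic threshold.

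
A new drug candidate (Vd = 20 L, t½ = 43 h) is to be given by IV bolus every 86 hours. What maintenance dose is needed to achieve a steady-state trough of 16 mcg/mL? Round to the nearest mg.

960 mg

τ/t½ = 86/43 ≈ 2, so f = (1/2)^(86/43) ≈ 0.250000.
Cmin,ss = (D/Vd)·f/(1−f), so D = Cmin,ss·Vd·(1−f)/f.
D = 16 × 20 × (1−f)/f ≈ 16 × 20 × 3.00000 ≈ 960.00 mg.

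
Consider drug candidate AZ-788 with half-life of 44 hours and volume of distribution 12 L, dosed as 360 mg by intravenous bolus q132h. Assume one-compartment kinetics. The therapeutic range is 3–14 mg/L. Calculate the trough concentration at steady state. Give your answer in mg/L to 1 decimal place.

4.3 mg/L

τ = 132 h = 3 half-lives, so f = (1/2)^3 = 0.125.
At steady state, R = 1/(1 − 0.125) = 8/7.
Single-dose peak C₀ = D/Vd = 360/12 = 30 mg/L.
Steady-state peak Cmax,ss = C₀·R = 30 × 8/7 ≈ 34.286 mg/L.
Steady-state trough Cmin,ss = Cmax,ss·f ≈ 34.286 × 0.125 ≈ 4.286 mg/L.
Trough 4.3 mg/L vs MEC 3 mg/L: adequate.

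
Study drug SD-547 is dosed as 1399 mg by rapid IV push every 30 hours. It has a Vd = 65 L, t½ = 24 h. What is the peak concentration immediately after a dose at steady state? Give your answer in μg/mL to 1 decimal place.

τ/t½ = 30/24 ≈ 1.25, so fraction remaining f = (1/2)^(30/24) ≈ 0.4204.
At steady state, accumulation factor R = 1/(1 − e^(−kτ)) ≈ 1.7253.
Single-dose peak C₀ = D/Vd = 1399/65 ≈ 21.523 μg/mL.
Steady-state peak Cmax,ss = C₀·R ≈ 21.523 × 1.7253 ≈ 37.134 μg/mL.

37.1 μg/mL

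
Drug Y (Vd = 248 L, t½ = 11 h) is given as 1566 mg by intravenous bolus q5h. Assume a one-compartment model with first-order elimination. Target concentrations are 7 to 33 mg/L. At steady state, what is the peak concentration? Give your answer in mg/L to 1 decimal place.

Over one 5-h interval, 5/11 ≈ 0.45455 half-lives elapse, leaving f ≈ 0.7297 of each dose.
At steady state, accumulation factor R = 1/(1 − e^(−kτ)) ≈ 3.6996.
Single-dose peak C₀ = D/Vd = 1566/248 ≈ 6.315 mg/L.
Steady-state peak Cmax,ss = C₀·R ≈ 6.315 × 3.6996 ≈ 23.363 mg/L.
Peak 23.4 mg/L vs MTC 33 mg/L: below toxic threshold.

23.4 mg/L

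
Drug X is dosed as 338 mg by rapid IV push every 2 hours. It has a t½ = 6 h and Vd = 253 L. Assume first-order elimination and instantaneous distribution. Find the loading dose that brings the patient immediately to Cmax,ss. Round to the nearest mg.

1638 mg

f = (1/2)^(2/6) ≈ 0.793701; accumulation ratio R = 1/(1−f) ≈ 4.84733.
Loading dose to hit Cmax,ss on first dose: D_load = D_maint·R ≈ 338 × 4.84733 ≈ 1638.40 mg.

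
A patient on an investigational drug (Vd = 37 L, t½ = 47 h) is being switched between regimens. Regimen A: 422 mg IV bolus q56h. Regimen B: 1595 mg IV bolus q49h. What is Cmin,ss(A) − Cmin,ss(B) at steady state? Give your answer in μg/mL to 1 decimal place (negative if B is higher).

Regimen A: f = (1/2)^(56/47) ≈ 0.4379; Cmin,ss = (422/37)·f/(1−f) ≈ 8.885 μg/mL.
Regimen B: f = (1/2)^(49/47) ≈ 0.4855; Cmin,ss = (1595/37)·f/(1−f) ≈ 40.678 μg/mL.
Difference ≈ 8.885 − 40.678 ≈ -31.793 μg/mL.

-31.8 μg/mL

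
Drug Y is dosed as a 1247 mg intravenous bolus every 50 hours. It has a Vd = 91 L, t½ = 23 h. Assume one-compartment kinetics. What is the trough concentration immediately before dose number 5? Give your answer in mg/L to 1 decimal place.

3.9 mg/L

f = (1/2)^(τ/t½) = (1/2)^(50/23) ≈ 0.2216.
C₀ = D/Vd = 1247/91 ≈ 13.703 mg/L.
Before the 5th dose, 4 doses have been given. Superposition: Cmin = C₀·(f + f² + … + f^4).
≈ 13.703 × (0.2216 + 0.0491 + 0.0109 + 0.0024) ≈ 13.703 × 0.2840 ≈ 3.892 mg/L.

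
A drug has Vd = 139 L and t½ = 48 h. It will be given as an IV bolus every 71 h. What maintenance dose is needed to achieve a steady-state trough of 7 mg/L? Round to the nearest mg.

τ/t½ = 71/48 ≈ 1.4792, so f = (1/2)^(71/48) ≈ 0.358696.
Cmin,ss = (D/Vd)·f/(1−f), so D = Cmin,ss·Vd·(1−f)/f.
D = 7 × 139 × (1−f)/f ≈ 7 × 139 × 1.78788 ≈ 1739.61 mg.

1740 mg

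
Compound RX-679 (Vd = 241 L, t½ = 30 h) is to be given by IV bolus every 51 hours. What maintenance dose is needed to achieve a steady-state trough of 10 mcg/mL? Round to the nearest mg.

5420 mg

τ/t½ = 51/30 ≈ 1.7, so f = (1/2)^(51/30) ≈ 0.307786.
Cmin,ss = (D/Vd)·f/(1−f), so D = Cmin,ss·Vd·(1−f)/f.
D = 10 × 241 × (1−f)/f ≈ 10 × 241 × 2.24901 ≈ 5420.11 mg.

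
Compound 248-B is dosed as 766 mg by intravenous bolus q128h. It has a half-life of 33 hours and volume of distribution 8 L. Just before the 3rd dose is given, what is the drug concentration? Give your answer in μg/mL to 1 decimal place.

7.0 μg/mL

f = (1/2)^(τ/t½) = (1/2)^(128/33) ≈ 0.0680.
C₀ = D/Vd = 766/8 ≈ 95.750 μg/mL.
Before the 3rd dose, 2 doses have been given. Superposition: Cmin = C₀·(f + f²).
≈ 95.750 × (0.0680 + 0.0046) ≈ 95.750 × 0.0726 ≈ 6.951 μg/mL.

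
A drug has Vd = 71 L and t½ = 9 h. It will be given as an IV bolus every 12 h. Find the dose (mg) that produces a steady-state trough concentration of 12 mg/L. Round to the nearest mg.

τ/t½ = 12/9 ≈ 1.3333, so f = (1/2)^(12/9) ≈ 0.396850.
Cmin,ss = (D/Vd)·f/(1−f), so D = Cmin,ss·Vd·(1−f)/f.
D = 12 × 71 × (1−f)/f ≈ 12 × 71 × 1.51984 ≈ 1294.90 mg.

1295 mg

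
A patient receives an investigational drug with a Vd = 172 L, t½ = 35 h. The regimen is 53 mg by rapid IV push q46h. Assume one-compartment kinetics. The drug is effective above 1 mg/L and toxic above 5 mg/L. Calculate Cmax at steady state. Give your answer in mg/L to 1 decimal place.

Over one 46-h interval, 46/35 ≈ 1.3143 half-lives elapse, leaving f ≈ 0.4021 of each dose.
Accumulation ratio R = 1/(1 − f) ≈ 1/0.5979 ≈ 1.6725.
Single-dose peak C₀ = D/Vd = 53/172 ≈ 0.308 mg/L.
Steady-state peak Cmax,ss = C₀·R ≈ 0.308 × 1.6725 ≈ 0.515 mg/L.
Peak 0.5 mg/L vs MTC 5 mg/L: below toxic threshold.

0.5 mg/L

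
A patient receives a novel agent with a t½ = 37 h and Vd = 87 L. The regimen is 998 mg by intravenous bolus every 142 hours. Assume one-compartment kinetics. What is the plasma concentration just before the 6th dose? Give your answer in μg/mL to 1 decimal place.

0.9 μg/mL

f = (1/2)^(τ/t½) = (1/2)^(142/37) ≈ 0.0699.
C₀ = D/Vd = 998/87 ≈ 11.471 μg/mL.
Before the 6th dose, 5 doses have been given. Superposition: Cmin = C₀·(f + f² + … + f^5).
≈ 11.471 × (0.0699 + 0.0049 + 0.0003 + 0.0000 + 0.0000) ≈ 11.471 × 0.0751 ≈ 0.861 μg/mL.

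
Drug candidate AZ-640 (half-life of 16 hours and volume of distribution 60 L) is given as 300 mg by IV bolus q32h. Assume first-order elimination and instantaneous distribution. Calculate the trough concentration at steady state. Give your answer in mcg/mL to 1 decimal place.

The dosing interval is 2 half-lives, so f = 2^(−2) = 0.25.
Accumulation ratio R = 1/(1 − f) = 1/0.75 = 4/3.
Single-dose peak C₀ = D/Vd = 300/60 = 5 mcg/mL.
Steady-state peak Cmax,ss = C₀·R = 5 × 4/3 ≈ 6.667 mcg/mL.
Steady-state trough Cmin,ss = Cmax,ss·f ≈ 6.667 × 0.25 ≈ 1.667 mcg/mL.

1.7 mcg/mL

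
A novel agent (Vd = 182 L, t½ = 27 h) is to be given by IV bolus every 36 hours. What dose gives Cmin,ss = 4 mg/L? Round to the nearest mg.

τ/t½ = 36/27 ≈ 1.3333, so f = (1/2)^(36/27) ≈ 0.396850.
Cmin,ss = (D/Vd)·f/(1−f), so D = Cmin,ss·Vd·(1−f)/f.
D = 4 × 182 × (1−f)/f ≈ 4 × 182 × 1.51984 ≈ 1106.44 mg.

1106 mg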